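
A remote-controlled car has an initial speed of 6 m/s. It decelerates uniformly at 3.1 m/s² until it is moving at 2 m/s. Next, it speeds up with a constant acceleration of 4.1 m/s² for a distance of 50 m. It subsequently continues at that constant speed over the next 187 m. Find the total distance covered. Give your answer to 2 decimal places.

Phase 1 (decelerating): v₀ = 6.00 m/s, a = -3.1 m/s².
v = v₀ + at → t = (2 − 6.00) / -3.1 = 1.29 s
v² = v₀² + 2aΔx → Δx = (2² − 6.00²)/(2·-3.1) = 5.16 m

Phase 2 (accelerating): v₀ = 2.00 m/s, a = 4.1 m/s².
v² = v₀² + 2aΔx = 2.00² + 2·4.1·50 = 414 → v = 20.3 m/s
t = (v − v₀)/a = (20.3 − 2.00)/4.1 = 4.47 s

Phase 3 (constant speed): v₀ = 20.3 m/s, a = 0 m/s².
Constant speed: t = d/v = 187/20.3 = 9.19 s
Total distance = 5.16 + 50.0 + 187 = 242 m

242.16 m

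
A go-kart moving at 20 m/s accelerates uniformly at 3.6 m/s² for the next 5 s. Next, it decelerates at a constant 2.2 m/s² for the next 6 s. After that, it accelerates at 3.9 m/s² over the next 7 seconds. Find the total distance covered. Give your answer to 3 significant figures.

603 m

Phase 1 (accelerating): v₀ = 20.0 m/s, a = 3.6 m/s².
v = v₀ + at = 20.0 + (3.6)(5) = 38.0 m/s
Δx = v₀t + ½at² = 20.0·5 + 0.5·3.6·5² = 145 m

Phase 2 (decelerating): v₀ = 38.0 m/s, a = -2.2 m/s².
v = v₀ + at = 38.0 + (-2.2)(6) = 24.8 m/s
Δx = v₀t + ½at² = 38.0·6 + 0.5·-2.2·6² = 188 m

Phase 3 (accelerating): v₀ = 24.8 m/s, a = 3.9 m/s².
v = v₀ + at = 24.8 + (3.9)(7) = 52.1 m/s
Δx = v₀t + ½at² = 24.8·7 + 0.5·3.9·7² = 269 m
Total distance = 145 + 188 + 269 = 603 m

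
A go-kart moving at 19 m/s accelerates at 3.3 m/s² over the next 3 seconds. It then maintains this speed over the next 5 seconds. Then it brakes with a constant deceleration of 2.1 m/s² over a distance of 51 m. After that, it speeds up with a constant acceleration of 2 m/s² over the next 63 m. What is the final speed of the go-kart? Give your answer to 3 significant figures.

Phase 1 (accelerating): v₀ = 19.0 m/s, a = 3.3 m/s².
v = v₀ + at = 19.0 + (3.3)(3) = 28.9 m/s
Δx = v₀t + ½at² = 19.0·3 + 0.5·3.3·3² = 71.8 m

Phase 2 (constant speed): v₀ = 28.9 m/s, a = 0 m/s².
v = v₀ + at = 28.9 + (0)(5) = 28.9 m/s
Δx = v₀t + ½at² = 28.9·5 + 0.5·0·5² = 144 m

Phase 3 (decelerating): v₀ = 28.9 m/s, a = -2.1 m/s².
v² = v₀² + 2aΔx = 28.9² + 2·-2.1·51 = 621 → v = 24.9 m/s
t = (v − v₀)/a = (24.9 − 28.9)/-2.1 = 1.90 s

Phase 4 (accelerating): v₀ = 24.9 m/s, a = 2 m/s².
v² = v₀² + 2aΔx = 24.9² + 2·2·63 = 873 → v = 29.5 m/s
t = (v − v₀)/a = (29.5 − 24.9)/2 = 2.31 s
Final speed = 29.5 m/s

29.5 m/s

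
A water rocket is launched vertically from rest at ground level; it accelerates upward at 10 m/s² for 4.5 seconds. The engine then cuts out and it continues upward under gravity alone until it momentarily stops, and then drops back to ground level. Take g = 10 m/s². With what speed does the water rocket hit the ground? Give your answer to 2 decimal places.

Phase 1 (powered ascent): v₀ = 0 m/s, a = 10 m/s².
v = v₀ + at = 0 + (10)(4.5) = 45.0 m/s
Δx = v₀t + ½at² = 0·4.5 + 0.5·10·4.5² = 101 m

Phase 2 (coasting upward): v₀ = 45.0 m/s, a = -10 m/s².
v = v₀ + at → t = (0 − 45.0) / -10 = 4.50 s
v² = v₀² + 2aΔx → Δx = (0² − 45.0²)/(2·-10) = 101 m

Phase 3 (free fall): v₀ = 0 m/s, a = -10 m/s².
Falls 202 m from rest: t = √(2·202/10) = 6.36 s; v = g·t = 63.6 m/s.
Impact speed = 63.6 m/s

63.64 m/s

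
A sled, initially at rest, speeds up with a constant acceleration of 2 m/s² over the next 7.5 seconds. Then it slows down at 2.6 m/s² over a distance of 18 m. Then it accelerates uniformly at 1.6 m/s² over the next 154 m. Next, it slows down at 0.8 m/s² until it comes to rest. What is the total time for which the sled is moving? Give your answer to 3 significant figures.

Phase 1 (accelerating): v₀ = 0 m/s, a = 2 m/s².
v = v₀ + at = 0 + (2)(7.5) = 15.0 m/s
Δx = v₀t + ½at² = 0·7.5 + 0.5·2·7.5² = 56.2 m

Phase 2 (decelerating): v₀ = 15.0 m/s, a = -2.6 m/s².
v² = v₀² + 2aΔx = 15.0² + 2·-2.6·18 = 131 → v = 11.5 m/s
t = (v − v₀)/a = (11.5 − 15.0)/-2.6 = 1.36 s

Phase 3 (accelerating): v₀ = 11.5 m/s, a = 1.6 m/s².
v² = v₀² + 2aΔx = 11.5² + 2·1.6·154 = 624 → v = 25.0 m/s
t = (v − v₀)/a = (25.0 − 11.5)/1.6 = 8.45 s

Phase 4 (decelerating): v₀ = 25.0 m/s, a = -0.8 m/s².
v = v₀ + at → t = (0 − 25.0) / -0.8 = 31.2 s
v² = v₀² + 2aΔx → Δx = (0² − 25.0²)/(2·-0.8) = 390 m
Total time = 7.50 + 1.36 + 8.45 + 31.2 = 48.5 s

48.5 s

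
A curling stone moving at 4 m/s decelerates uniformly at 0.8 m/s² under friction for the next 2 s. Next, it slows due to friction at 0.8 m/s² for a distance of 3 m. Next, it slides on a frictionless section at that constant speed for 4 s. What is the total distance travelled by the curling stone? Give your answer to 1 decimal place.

13.3 m

Phase 1 (decelerating): v₀ = 4.00 m/s, a = -0.8 m/s².
v = v₀ + at = 4.00 + (-0.8)(2) = 2.40 m/s
Δx = v₀t + ½at² = 4.00·2 + 0.5·-0.8·2² = 6.40 m

Phase 2 (decelerating): v₀ = 2.40 m/s, a = -0.8 m/s².
v² = v₀² + 2aΔx = 2.40² + 2·-0.8·3 = 0.960 → v = 0.980 m/s
t = (v − v₀)/a = (0.980 − 2.40)/-0.8 = 1.78 s

Phase 3 (constant speed): v₀ = 0.980 m/s, a = 0 m/s².
v = v₀ + at = 0.980 + (0)(4) = 0.980 m/s
Δx = v₀t + ½at² = 0.980·4 + 0.5·0·4² = 3.92 m
Total distance = 6.40 + 3.00 + 3.92 = 13.3 m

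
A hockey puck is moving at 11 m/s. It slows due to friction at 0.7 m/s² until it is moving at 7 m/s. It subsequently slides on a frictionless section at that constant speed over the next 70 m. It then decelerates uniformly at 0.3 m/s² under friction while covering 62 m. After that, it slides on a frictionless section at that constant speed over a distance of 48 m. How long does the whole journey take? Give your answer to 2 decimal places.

Phase 1 (decelerating): v₀ = 11.0 m/s, a = -0.7 m/s².
v = v₀ + at → t = (7 − 11.0) / -0.7 = 5.71 s
v² = v₀² + 2aΔx → Δx = (7² − 11.0²)/(2·-0.7) = 51.4 m

Phase 2 (constant speed): v₀ = 7.00 m/s, a = 0 m/s².
Constant speed: t = d/v = 70/7.00 = 10.0 s

Phase 3 (decelerating): v₀ = 7.00 m/s, a = -0.3 m/s².
v² = v₀² + 2aΔx = 7.00² + 2·-0.3·62 = 11.8 → v = 3.44 m/s
t = (v − v₀)/a = (3.44 − 7.00)/-0.3 = 11.9 s

Phase 4 (constant speed): v₀ = 3.44 m/s, a = 0 m/s².
Constant speed: t = d/v = 48/3.44 = 14.0 s
Total time = 5.71 + 10.0 + 11.9 + 14.0 = 41.6 s

41.57 s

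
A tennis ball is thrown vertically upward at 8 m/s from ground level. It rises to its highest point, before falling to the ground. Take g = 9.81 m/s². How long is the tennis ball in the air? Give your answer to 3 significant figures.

Phase 1 (rising): v₀ = 8.00 m/s, a = -9.81 m/s².
v = v₀ + at → t = (0 − 8.00) / -9.81 = 0.815 s
v² = v₀² + 2aΔx → Δx = (0² − 8.00²)/(2·-9.81) = 3.26 m

Phase 2 (falling): v₀ = 0 m/s, a = -9.81 m/s².
Falls 3.26 m from rest: t = √(2·3.26/9.81) = 0.815 s; v = g·t = 8.00 m/s.
Total time = 0.815 + 0.815 = 1.63 s

1.63 s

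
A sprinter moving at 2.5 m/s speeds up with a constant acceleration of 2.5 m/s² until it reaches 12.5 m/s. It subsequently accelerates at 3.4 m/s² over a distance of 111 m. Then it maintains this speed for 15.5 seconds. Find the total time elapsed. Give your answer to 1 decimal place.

Phase 1 (accelerating): v₀ = 2.50 m/s, a = 2.5 m/s².
v = v₀ + at → t = (12.5 − 2.50) / 2.5 = 4.00 s
v² = v₀² + 2aΔx → Δx = (12.5² − 2.50²)/(2·2.5) = 30.0 m

Phase 2 (accelerating): v₀ = 12.5 m/s, a = 3.4 m/s².
v² = v₀² + 2aΔx = 12.5² + 2·3.4·111 = 911 → v = 30.2 m/s
t = (v − v₀)/a = (30.2 − 12.5)/3.4 = 5.20 s

Phase 3 (constant speed): v₀ = 30.2 m/s, a = 0 m/s².
v = v₀ + at = 30.2 + (0)(15.5) = 30.2 m/s
Δx = v₀t + ½at² = 30.2·15.5 + 0.5·0·15.5² = 468 m
Total time = 4.00 + 5.20 + 15.5 = 24.7 s

24.7 s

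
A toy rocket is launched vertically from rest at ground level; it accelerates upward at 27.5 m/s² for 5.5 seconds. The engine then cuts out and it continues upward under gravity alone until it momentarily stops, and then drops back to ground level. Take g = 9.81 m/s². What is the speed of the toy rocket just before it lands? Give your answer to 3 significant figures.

176 m/s

Phase 1 (powered ascent): v₀ = 0 m/s, a = 27.5 m/s².
v = v₀ + at = 0 + (27.5)(5.5) = 151 m/s
Δx = v₀t + ½at² = 0·5.5 + 0.5·27.5·5.5² = 416 m

Phase 2 (coasting upward): v₀ = 151 m/s, a = -9.81 m/s².
v = v₀ + at → t = (0 − 151) / -9.81 = 15.4 s
v² = v₀² + 2aΔx → Δx = (0² − 151²)/(2·-9.81) = 1170 m

Phase 3 (free fall): v₀ = 0 m/s, a = -9.81 m/s².
Falls 1580 m from rest: t = √(2·1580/9.81) = 18.0 s; v = g·t = 176 m/s.
Impact speed = 176 m/s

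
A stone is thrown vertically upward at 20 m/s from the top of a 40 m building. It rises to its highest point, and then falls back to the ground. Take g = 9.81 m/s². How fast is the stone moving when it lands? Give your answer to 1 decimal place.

34.4 m/s

Phase 1 (rising): v₀ = 20.0 m/s, a = -9.81 m/s².
v = v₀ + at → t = (0 − 20.0) / -9.81 = 2.04 s
v² = v₀² + 2aΔx → Δx = (0² − 20.0²)/(2·-9.81) = 20.4 m

Phase 2 (falling): v₀ = 0 m/s, a = -9.81 m/s².
Falls 60.4 m from rest: t = √(2·60.4/9.81) = 3.51 s; v = g·t = 34.4 m/s.
Final speed = 34.4 m/s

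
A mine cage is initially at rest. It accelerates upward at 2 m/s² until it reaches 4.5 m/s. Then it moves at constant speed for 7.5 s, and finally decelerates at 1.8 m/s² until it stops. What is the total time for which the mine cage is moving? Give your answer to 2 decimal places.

12.25 s

Phase 1 (accelerating): v₀ = 0 m/s, a = 2 m/s².
v = v₀ + at → t = (4.5 − 0) / 2 = 2.25 s
v² = v₀² + 2aΔx → Δx = (4.5² − 0²)/(2·2) = 5.06 m

Phase 2 (constant speed): v₀ = 4.50 m/s, a = 0 m/s².
v = v₀ + at = 4.50 + (0)(7.5) = 4.50 m/s
Δx = v₀t + ½at² = 4.50·7.5 + 0.5·0·7.5² = 33.8 m

Phase 3 (decelerating): v₀ = 4.50 m/s, a = -1.8 m/s².
v = v₀ + at → t = (0 − 4.50) / -1.8 = 2.50 s
v² = v₀² + 2aΔx → Δx = (0² − 4.50²)/(2·-1.8) = 5.62 m
Total time = 2.25 + 7.50 + 2.50 = 12.2 s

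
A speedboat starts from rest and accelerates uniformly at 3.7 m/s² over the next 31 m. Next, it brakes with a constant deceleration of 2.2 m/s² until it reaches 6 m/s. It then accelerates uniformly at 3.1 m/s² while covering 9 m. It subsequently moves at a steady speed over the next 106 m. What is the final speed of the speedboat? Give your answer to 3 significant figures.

Phase 1 (accelerating): v₀ = 0 m/s, a = 3.7 m/s².
v² = v₀² + 2aΔx = 0² + 2·3.7·31 = 229 → v = 15.1 m/s
t = (v − v₀)/a = (15.1 − 0)/3.7 = 4.09 s

Phase 2 (decelerating): v₀ = 15.1 m/s, a = -2.2 m/s².
v = v₀ + at → t = (6 − 15.1) / -2.2 = 4.16 s
v² = v₀² + 2aΔx → Δx = (6² − 15.1²)/(2·-2.2) = 44.0 m

Phase 3 (accelerating): v₀ = 6.00 m/s, a = 3.1 m/s².
v² = v₀² + 2aΔx = 6.00² + 2·3.1·9 = 91.8 → v = 9.58 m/s
t = (v − v₀)/a = (9.58 − 6.00)/3.1 = 1.16 s

Phase 4 (constant speed): v₀ = 9.58 m/s, a = 0 m/s².
Constant speed: t = d/v = 106/9.58 = 11.1 s
Final speed = 9.58 m/s

9.58 m/s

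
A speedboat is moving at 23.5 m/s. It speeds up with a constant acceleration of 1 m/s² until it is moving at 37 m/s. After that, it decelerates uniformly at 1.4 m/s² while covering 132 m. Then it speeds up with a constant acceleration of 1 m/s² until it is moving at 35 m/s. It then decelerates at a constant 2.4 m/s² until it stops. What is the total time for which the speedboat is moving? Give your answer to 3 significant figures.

Phase 1 (accelerating): v₀ = 23.5 m/s, a = 1 m/s².
v = v₀ + at → t = (37 − 23.5) / 1 = 13.5 s
v² = v₀² + 2aΔx → Δx = (37² − 23.5²)/(2·1) = 408 m

Phase 2 (decelerating): v₀ = 37.0 m/s, a = -1.4 m/s².
v² = v₀² + 2aΔx = 37.0² + 2·-1.4·132 = 999 → v = 31.6 m/s
t = (v − v₀)/a = (31.6 − 37.0)/-1.4 = 3.85 s

Phase 3 (accelerating): v₀ = 31.6 m/s, a = 1 m/s².
v = v₀ + at → t = (35 − 31.6) / 1 = 3.39 s
v² = v₀² + 2aΔx → Δx = (35² − 31.6²)/(2·1) = 113 m

Phase 4 (decelerating): v₀ = 35.0 m/s, a = -2.4 m/s².
v = v₀ + at → t = (0 − 35.0) / -2.4 = 14.6 s
v² = v₀² + 2aΔx → Δx = (0² − 35.0²)/(2·-2.4) = 255 m
Total time = 13.5 + 3.85 + 3.39 + 14.6 = 35.3 s

35.3 s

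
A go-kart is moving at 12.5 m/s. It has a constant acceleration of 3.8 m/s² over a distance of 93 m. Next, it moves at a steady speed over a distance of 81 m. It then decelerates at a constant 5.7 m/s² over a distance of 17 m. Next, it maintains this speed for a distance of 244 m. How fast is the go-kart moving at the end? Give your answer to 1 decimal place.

25.9 m/s

Phase 1 (accelerating): v₀ = 12.5 m/s, a = 3.8 m/s².
v² = v₀² + 2aΔx = 12.5² + 2·3.8·93 = 863 → v = 29.4 m/s
t = (v − v₀)/a = (29.4 − 12.5)/3.8 = 4.44 s

Phase 2 (constant speed): v₀ = 29.4 m/s, a = 0 m/s².
Constant speed: t = d/v = 81/29.4 = 2.76 s

Phase 3 (decelerating): v₀ = 29.4 m/s, a = -5.7 m/s².
v² = v₀² + 2aΔx = 29.4² + 2·-5.7·17 = 669 → v = 25.9 m/s
t = (v − v₀)/a = (25.9 − 29.4)/-5.7 = 0.615 s

Phase 4 (constant speed): v₀ = 25.9 m/s, a = 0 m/s².
Constant speed: t = d/v = 244/25.9 = 9.43 s
Final speed = 25.9 m/s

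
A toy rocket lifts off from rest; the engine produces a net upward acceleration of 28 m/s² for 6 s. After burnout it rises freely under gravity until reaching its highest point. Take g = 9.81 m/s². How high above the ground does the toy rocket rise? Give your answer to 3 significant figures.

Phase 1 (powered ascent): v₀ = 0 m/s, a = 28 m/s².
v = v₀ + at = 0 + (28)(6) = 168 m/s
Δx = v₀t + ½at² = 0·6 + 0.5·28·6² = 504 m

Phase 2 (coasting upward): v₀ = 168 m/s, a = -9.81 m/s².
v = v₀ + at → t = (0 − 168) / -9.81 = 17.1 s
v² = v₀² + 2aΔx → Δx = (0² − 168²)/(2·-9.81) = 1440 m
Maximum height = 504 + 1440 = 1940 m

1940 m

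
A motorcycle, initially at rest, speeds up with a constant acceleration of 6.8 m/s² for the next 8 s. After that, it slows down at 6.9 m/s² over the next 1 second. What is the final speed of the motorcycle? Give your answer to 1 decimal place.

Phase 1 (accelerating): v₀ = 0 m/s, a = 6.8 m/s².
v = v₀ + at = 0 + (6.8)(8) = 54.4 m/s
Δx = v₀t + ½at² = 0·8 + 0.5·6.8·8² = 218 m

Phase 2 (decelerating): v₀ = 54.4 m/s, a = -6.9 m/s².
v = v₀ + at = 54.4 + (-6.9)(1) = 47.5 m/s
Δx = v₀t + ½at² = 54.4·1 + 0.5·-6.9·1² = 50.9 m
Final speed = 47.5 m/s

47.5 m/s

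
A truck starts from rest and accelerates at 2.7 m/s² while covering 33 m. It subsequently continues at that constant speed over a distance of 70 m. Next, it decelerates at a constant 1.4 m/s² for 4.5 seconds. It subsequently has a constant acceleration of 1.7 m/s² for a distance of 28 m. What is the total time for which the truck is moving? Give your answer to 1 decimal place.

17.6 s

Phase 1 (accelerating): v₀ = 0 m/s, a = 2.7 m/s².
v² = v₀² + 2aΔx = 0² + 2·2.7·33 = 178 → v = 13.3 m/s
t = (v − v₀)/a = (13.3 − 0)/2.7 = 4.94 s

Phase 2 (constant speed): v₀ = 13.3 m/s, a = 0 m/s².
Constant speed: t = d/v = 70/13.3 = 5.24 s

Phase 3 (decelerating): v₀ = 13.3 m/s, a = -1.4 m/s².
v = v₀ + at = 13.3 + (-1.4)(4.5) = 7.05 m/s
Δx = v₀t + ½at² = 13.3·4.5 + 0.5·-1.4·4.5² = 45.9 m

Phase 4 (accelerating): v₀ = 7.05 m/s, a = 1.7 m/s².
v² = v₀² + 2aΔx = 7.05² + 2·1.7·28 = 145 → v = 12.0 m/s
t = (v − v₀)/a = (12.0 − 7.05)/1.7 = 2.93 s
Total time = 4.94 + 5.24 + 4.50 + 2.93 = 17.6 s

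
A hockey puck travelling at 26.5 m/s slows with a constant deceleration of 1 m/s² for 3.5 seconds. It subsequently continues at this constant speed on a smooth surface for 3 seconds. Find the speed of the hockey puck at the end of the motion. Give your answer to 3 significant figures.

Phase 1 (decelerating): v₀ = 26.5 m/s, a = -1 m/s².
v = v₀ + at = 26.5 + (-1)(3.5) = 23.0 m/s
Δx = v₀t + ½at² = 26.5·3.5 + 0.5·-1·3.5² = 86.6 m

Phase 2 (constant speed): v₀ = 23.0 m/s, a = 0 m/s².
v = v₀ + at = 23.0 + (0)(3) = 23.0 m/s
Δx = v₀t + ½at² = 23.0·3 + 0.5·0·3² = 69.0 m
Final speed = 23.0 m/s

23.0 m/s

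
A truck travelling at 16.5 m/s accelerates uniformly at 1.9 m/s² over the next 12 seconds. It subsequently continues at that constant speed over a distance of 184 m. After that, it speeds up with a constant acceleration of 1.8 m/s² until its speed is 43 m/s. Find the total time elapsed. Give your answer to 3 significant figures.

Phase 1 (accelerating): v₀ = 16.5 m/s, a = 1.9 m/s².
v = v₀ + at = 16.5 + (1.9)(12) = 39.3 m/s
Δx = v₀t + ½at² = 16.5·12 + 0.5·1.9·12² = 335 m

Phase 2 (constant speed): v₀ = 39.3 m/s, a = 0 m/s².
Constant speed: t = d/v = 184/39.3 = 4.68 s

Phase 3 (accelerating): v₀ = 39.3 m/s, a = 1.8 m/s².
v = v₀ + at → t = (43 − 39.3) / 1.8 = 2.06 s
v² = v₀² + 2aΔx → Δx = (43² − 39.3²)/(2·1.8) = 84.6 m
Total time = 12.0 + 4.68 + 2.06 = 18.7 s

18.7 s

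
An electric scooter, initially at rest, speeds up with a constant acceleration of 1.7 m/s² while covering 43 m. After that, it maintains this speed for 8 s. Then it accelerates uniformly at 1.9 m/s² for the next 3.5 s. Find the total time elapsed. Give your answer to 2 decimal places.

Phase 1 (accelerating): v₀ = 0 m/s, a = 1.7 m/s².
v² = v₀² + 2aΔx = 0² + 2·1.7·43 = 146 → v = 12.1 m/s
t = (v − v₀)/a = (12.1 − 0)/1.7 = 7.11 s

Phase 2 (constant speed): v₀ = 12.1 m/s, a = 0 m/s².
v = v₀ + at = 12.1 + (0)(8) = 12.1 m/s
Δx = v₀t + ½at² = 12.1·8 + 0.5·0·8² = 96.7 m

Phase 3 (accelerating): v₀ = 12.1 m/s, a = 1.9 m/s².
v = v₀ + at = 12.1 + (1.9)(3.5) = 18.7 m/s
Δx = v₀t + ½at² = 12.1·3.5 + 0.5·1.9·3.5² = 54.0 m
Total time = 7.11 + 8.00 + 3.50 = 18.6 s

18.61 s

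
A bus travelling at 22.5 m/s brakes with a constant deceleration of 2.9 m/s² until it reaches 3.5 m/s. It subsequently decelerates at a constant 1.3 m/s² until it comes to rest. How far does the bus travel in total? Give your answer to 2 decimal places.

Phase 1 (decelerating): v₀ = 22.5 m/s, a = -2.9 m/s².
v = v₀ + at → t = (3.5 − 22.5) / -2.9 = 6.55 s
v² = v₀² + 2aΔx → Δx = (3.5² − 22.5²)/(2·-2.9) = 85.2 m

Phase 2 (decelerating): v₀ = 3.50 m/s, a = -1.3 m/s².
v = v₀ + at → t = (0 − 3.50) / -1.3 = 2.69 s
v² = v₀² + 2aΔx → Δx = (0² − 3.50²)/(2·-1.3) = 4.71 m
Total distance = 85.2 + 4.71 = 89.9 m

89.88 m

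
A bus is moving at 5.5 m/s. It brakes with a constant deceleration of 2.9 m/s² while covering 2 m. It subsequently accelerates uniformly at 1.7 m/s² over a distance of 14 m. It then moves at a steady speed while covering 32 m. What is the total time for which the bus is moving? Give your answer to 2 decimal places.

Phase 1 (decelerating): v₀ = 5.50 m/s, a = -2.9 m/s².
v² = v₀² + 2aΔx = 5.50² + 2·-2.9·2 = 18.6 → v = 4.32 m/s
t = (v − v₀)/a = (4.32 − 5.50)/-2.9 = 0.407 s

Phase 2 (accelerating): v₀ = 4.32 m/s, a = 1.7 m/s².
v² = v₀² + 2aΔx = 4.32² + 2·1.7·14 = 66.2 → v = 8.14 m/s
t = (v − v₀)/a = (8.14 − 4.32)/1.7 = 2.25 s

Phase 3 (constant speed): v₀ = 8.14 m/s, a = 0 m/s².
Constant speed: t = d/v = 32/8.14 = 3.93 s
Total time = 0.407 + 2.25 + 3.93 = 6.59 s

6.59 s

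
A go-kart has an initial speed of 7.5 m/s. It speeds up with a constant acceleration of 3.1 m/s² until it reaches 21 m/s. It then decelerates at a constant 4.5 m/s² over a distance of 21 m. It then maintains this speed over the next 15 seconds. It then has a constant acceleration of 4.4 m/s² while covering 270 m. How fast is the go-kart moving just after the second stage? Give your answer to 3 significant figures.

15.9 m/s

Phase 1 (accelerating): v₀ = 7.50 m/s, a = 3.1 m/s².
v = v₀ + at → t = (21 − 7.50) / 3.1 = 4.35 s
v² = v₀² + 2aΔx → Δx = (21² − 7.50²)/(2·3.1) = 62.1 m

Phase 2 (decelerating): v₀ = 21.0 m/s, a = -4.5 m/s².
v² = v₀² + 2aΔx = 21.0² + 2·-4.5·21 = 252 → v = 15.9 m/s
t = (v − v₀)/a = (15.9 − 21.0)/-4.5 = 1.14 s
Speed at end of phase 2 = 15.9 m/s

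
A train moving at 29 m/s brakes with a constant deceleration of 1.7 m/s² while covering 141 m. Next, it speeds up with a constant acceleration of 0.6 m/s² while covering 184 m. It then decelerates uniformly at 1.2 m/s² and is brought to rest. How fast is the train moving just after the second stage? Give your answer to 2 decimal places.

Phase 1 (decelerating): v₀ = 29.0 m/s, a = -1.7 m/s².
v² = v₀² + 2aΔx = 29.0² + 2·-1.7·141 = 362 → v = 19.0 m/s
t = (v − v₀)/a = (19.0 − 29.0)/-1.7 = 5.87 s

Phase 2 (accelerating): v₀ = 19.0 m/s, a = 0.6 m/s².
v² = v₀² + 2aΔx = 19.0² + 2·0.6·184 = 582 → v = 24.1 m/s
t = (v − v₀)/a = (24.1 − 19.0)/0.6 = 8.53 s
Speed at end of phase 2 = 24.1 m/s

24.13 m/s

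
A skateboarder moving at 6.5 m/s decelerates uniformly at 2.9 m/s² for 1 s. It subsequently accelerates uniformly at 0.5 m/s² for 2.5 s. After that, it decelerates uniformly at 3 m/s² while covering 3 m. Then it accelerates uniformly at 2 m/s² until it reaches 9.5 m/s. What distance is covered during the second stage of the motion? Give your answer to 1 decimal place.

Phase 1 (decelerating): v₀ = 6.50 m/s, a = -2.9 m/s².
v = v₀ + at = 6.50 + (-2.9)(1) = 3.60 m/s
Δx = v₀t + ½at² = 6.50·1 + 0.5·-2.9·1² = 5.05 m

Phase 2 (accelerating): v₀ = 3.60 m/s, a = 0.5 m/s².
v = v₀ + at = 3.60 + (0.5)(2.5) = 4.85 m/s
Δx = v₀t + ½at² = 3.60·2.5 + 0.5·0.5·2.5² = 10.6 m
Distance in phase 2 = 10.6 m

10.6 m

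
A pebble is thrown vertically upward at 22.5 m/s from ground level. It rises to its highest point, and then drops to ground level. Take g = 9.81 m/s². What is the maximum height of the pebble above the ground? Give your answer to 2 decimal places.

Phase 1 (rising): v₀ = 22.5 m/s, a = -9.81 m/s².
v = v₀ + at → t = (0 − 22.5) / -9.81 = 2.29 s
v² = v₀² + 2aΔx → Δx = (0² − 22.5²)/(2·-9.81) = 25.8 m
Maximum height = 25.8 m

25.80 m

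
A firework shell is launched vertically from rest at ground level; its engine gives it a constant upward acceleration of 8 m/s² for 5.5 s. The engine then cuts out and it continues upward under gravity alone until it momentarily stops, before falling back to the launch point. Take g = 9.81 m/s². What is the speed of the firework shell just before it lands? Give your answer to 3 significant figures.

65.7 m/s

Phase 1 (powered ascent): v₀ = 0 m/s, a = 8 m/s².
v = v₀ + at = 0 + (8)(5.5) = 44.0 m/s
Δx = v₀t + ½at² = 0·5.5 + 0.5·8·5.5² = 121 m

Phase 2 (coasting upward): v₀ = 44.0 m/s, a = -9.81 m/s².
v = v₀ + at → t = (0 − 44.0) / -9.81 = 4.49 s
v² = v₀² + 2aΔx → Δx = (0² − 44.0²)/(2·-9.81) = 98.7 m

Phase 3 (free fall): v₀ = 0 m/s, a = -9.81 m/s².
Falls 220 m from rest: t = √(2·220/9.81) = 6.69 s; v = g·t = 65.7 m/s.
Impact speed = 65.7 m/s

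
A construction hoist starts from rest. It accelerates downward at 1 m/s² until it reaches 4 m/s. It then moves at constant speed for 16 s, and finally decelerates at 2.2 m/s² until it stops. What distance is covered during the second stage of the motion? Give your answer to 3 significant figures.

64.0 m

Phase 1 (accelerating): v₀ = 0 m/s, a = 1 m/s².
v = v₀ + at → t = (4 − 0) / 1 = 4.00 s
v² = v₀² + 2aΔx → Δx = (4² − 0²)/(2·1) = 8.00 m

Phase 2 (constant speed): v₀ = 4.00 m/s, a = 0 m/s².
v = v₀ + at = 4.00 + (0)(16) = 4.00 m/s
Δx = v₀t + ½at² = 4.00·16 + 0.5·0·16² = 64.0 m
Distance in phase 2 = 64.0 m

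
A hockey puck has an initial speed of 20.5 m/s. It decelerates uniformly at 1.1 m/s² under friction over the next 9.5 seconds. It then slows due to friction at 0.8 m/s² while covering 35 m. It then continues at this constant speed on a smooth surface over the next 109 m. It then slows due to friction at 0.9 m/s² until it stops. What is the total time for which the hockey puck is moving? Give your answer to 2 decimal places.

37.38 s

Phase 1 (decelerating): v₀ = 20.5 m/s, a = -1.1 m/s².
v = v₀ + at = 20.5 + (-1.1)(9.5) = 10.0 m/s
Δx = v₀t + ½at² = 20.5·9.5 + 0.5·-1.1·9.5² = 145 m

Phase 2 (decelerating): v₀ = 10.0 m/s, a = -0.8 m/s².
v² = v₀² + 2aΔx = 10.0² + 2·-0.8·35 = 45.0 → v = 6.71 m/s
t = (v − v₀)/a = (6.71 − 10.0)/-0.8 = 4.18 s

Phase 3 (constant speed): v₀ = 6.71 m/s, a = 0 m/s².
Constant speed: t = d/v = 109/6.71 = 16.2 s

Phase 4 (decelerating): v₀ = 6.71 m/s, a = -0.9 m/s².
v = v₀ + at → t = (0 − 6.71) / -0.9 = 7.45 s
v² = v₀² + 2aΔx → Δx = (0² − 6.71²)/(2·-0.9) = 25.0 m
Total time = 9.50 + 4.18 + 16.2 + 7.45 = 37.4 s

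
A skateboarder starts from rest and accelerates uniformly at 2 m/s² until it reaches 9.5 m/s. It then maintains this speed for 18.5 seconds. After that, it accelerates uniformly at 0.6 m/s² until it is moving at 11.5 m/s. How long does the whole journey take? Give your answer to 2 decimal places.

26.58 s

Phase 1 (accelerating): v₀ = 0 m/s, a = 2 m/s².
v = v₀ + at → t = (9.5 − 0) / 2 = 4.75 s
v² = v₀² + 2aΔx → Δx = (9.5² − 0²)/(2·2) = 22.6 m

Phase 2 (constant speed): v₀ = 9.50 m/s, a = 0 m/s².
v = v₀ + at = 9.50 + (0)(18.5) = 9.50 m/s
Δx = v₀t + ½at² = 9.50·18.5 + 0.5·0·18.5² = 176 m

Phase 3 (accelerating): v₀ = 9.50 m/s, a = 0.6 m/s².
v = v₀ + at → t = (11.5 − 9.50) / 0.6 = 3.33 s
v² = v₀² + 2aΔx → Δx = (11.5² − 9.50²)/(2·0.6) = 35.0 m
Total time = 4.75 + 18.5 + 3.33 = 26.6 s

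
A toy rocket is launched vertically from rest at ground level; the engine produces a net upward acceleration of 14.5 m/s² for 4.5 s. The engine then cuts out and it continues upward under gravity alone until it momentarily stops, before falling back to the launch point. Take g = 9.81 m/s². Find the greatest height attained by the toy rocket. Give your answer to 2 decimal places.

Phase 1 (powered ascent): v₀ = 0 m/s, a = 14.5 m/s².
v = v₀ + at = 0 + (14.5)(4.5) = 65.2 m/s
Δx = v₀t + ½at² = 0·4.5 + 0.5·14.5·4.5² = 147 m

Phase 2 (coasting upward): v₀ = 65.2 m/s, a = -9.81 m/s².
v = v₀ + at → t = (0 − 65.2) / -9.81 = 6.65 s
v² = v₀² + 2aΔx → Δx = (0² − 65.2²)/(2·-9.81) = 217 m
Maximum height = 147 + 217 = 364 m

363.81 m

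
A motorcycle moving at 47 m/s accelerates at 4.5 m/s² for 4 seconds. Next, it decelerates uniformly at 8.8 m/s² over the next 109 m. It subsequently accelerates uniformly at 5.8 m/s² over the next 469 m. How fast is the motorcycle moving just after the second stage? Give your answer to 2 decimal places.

48.03 m/s

Phase 1 (accelerating): v₀ = 47.0 m/s, a = 4.5 m/s².
v = v₀ + at = 47.0 + (4.5)(4) = 65.0 m/s
Δx = v₀t + ½at² = 47.0·4 + 0.5·4.5·4² = 224 m

Phase 2 (decelerating): v₀ = 65.0 m/s, a = -8.8 m/s².
v² = v₀² + 2aΔx = 65.0² + 2·-8.8·109 = 2310 → v = 48.0 m/s
t = (v − v₀)/a = (48.0 − 65.0)/-8.8 = 1.93 s
Speed at end of phase 2 = 48.0 m/s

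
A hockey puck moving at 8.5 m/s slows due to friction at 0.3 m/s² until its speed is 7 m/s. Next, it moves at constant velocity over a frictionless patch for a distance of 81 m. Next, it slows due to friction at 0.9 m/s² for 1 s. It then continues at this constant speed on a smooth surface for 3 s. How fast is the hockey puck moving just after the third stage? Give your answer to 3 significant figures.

6.10 m/s

Phase 1 (decelerating): v₀ = 8.50 m/s, a = -0.3 m/s².
v = v₀ + at → t = (7 − 8.50) / -0.3 = 5.00 s
v² = v₀² + 2aΔx → Δx = (7² − 8.50²)/(2·-0.3) = 38.8 m

Phase 2 (constant speed): v₀ = 7.00 m/s, a = 0 m/s².
Constant speed: t = d/v = 81/7.00 = 11.6 s

Phase 3 (decelerating): v₀ = 7.00 m/s, a = -0.9 m/s².
v = v₀ + at = 7.00 + (-0.9)(1) = 6.10 m/s
Δx = v₀t + ½at² = 7.00·1 + 0.5·-0.9·1² = 6.55 m
Speed at end of phase 3 = 6.10 m/s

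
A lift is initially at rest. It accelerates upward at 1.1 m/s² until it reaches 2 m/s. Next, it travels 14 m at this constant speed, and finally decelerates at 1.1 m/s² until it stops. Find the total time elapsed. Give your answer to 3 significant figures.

10.6 s

Phase 1 (accelerating): v₀ = 0 m/s, a = 1.1 m/s².
v = v₀ + at → t = (2 − 0) / 1.1 = 1.82 s
v² = v₀² + 2aΔx → Δx = (2² − 0²)/(2·1.1) = 1.82 m

Phase 2 (constant speed): v₀ = 2.00 m/s, a = 0 m/s².
Constant speed: t = d/v = 14/2.00 = 7.00 s

Phase 3 (decelerating): v₀ = 2.00 m/s, a = -1.1 m/s².
v = v₀ + at → t = (0 − 2.00) / -1.1 = 1.82 s
v² = v₀² + 2aΔx → Δx = (0² − 2.00²)/(2·-1.1) = 1.82 m
Total time = 1.82 + 7.00 + 1.82 = 10.6 s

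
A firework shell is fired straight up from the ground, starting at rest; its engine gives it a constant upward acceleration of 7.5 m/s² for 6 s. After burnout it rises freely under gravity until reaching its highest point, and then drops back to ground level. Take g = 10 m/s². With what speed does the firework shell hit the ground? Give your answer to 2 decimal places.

Phase 1 (powered ascent): v₀ = 0 m/s, a = 7.5 m/s².
v = v₀ + at = 0 + (7.5)(6) = 45.0 m/s
Δx = v₀t + ½at² = 0·6 + 0.5·7.5·6² = 135 m

Phase 2 (coasting upward): v₀ = 45.0 m/s, a = -10 m/s².
v = v₀ + at → t = (0 − 45.0) / -10 = 4.50 s
v² = v₀² + 2aΔx → Δx = (0² − 45.0²)/(2·-10) = 101 m

Phase 3 (free fall): v₀ = 0 m/s, a = -10 m/s².
Falls 236 m from rest: t = √(2·236/10) = 6.87 s; v = g·t = 68.7 m/s.
Impact speed = 68.7 m/s

68.74 m/s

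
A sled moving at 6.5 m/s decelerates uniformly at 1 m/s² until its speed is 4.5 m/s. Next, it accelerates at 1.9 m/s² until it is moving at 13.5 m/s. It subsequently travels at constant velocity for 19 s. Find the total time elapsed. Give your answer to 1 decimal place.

Phase 1 (decelerating): v₀ = 6.50 m/s, a = -1 m/s².
v = v₀ + at → t = (4.5 − 6.50) / -1 = 2.00 s
v² = v₀² + 2aΔx → Δx = (4.5² − 6.50²)/(2·-1) = 11.0 m

Phase 2 (accelerating): v₀ = 4.50 m/s, a = 1.9 m/s².
v = v₀ + at → t = (13.5 − 4.50) / 1.9 = 4.74 s
v² = v₀² + 2aΔx → Δx = (13.5² − 4.50²)/(2·1.9) = 42.6 m

Phase 3 (constant speed): v₀ = 13.5 m/s, a = 0 m/s².
v = v₀ + at = 13.5 + (0)(19) = 13.5 m/s
Δx = v₀t + ½at² = 13.5·19 + 0.5·0·19² = 256 m
Total time = 2.00 + 4.74 + 19.0 = 25.7 s

25.7 s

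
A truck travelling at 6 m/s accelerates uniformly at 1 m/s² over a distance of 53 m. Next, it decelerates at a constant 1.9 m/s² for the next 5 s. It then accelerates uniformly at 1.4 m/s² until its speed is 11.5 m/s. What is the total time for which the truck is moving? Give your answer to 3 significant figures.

Phase 1 (accelerating): v₀ = 6.00 m/s, a = 1 m/s².
v² = v₀² + 2aΔx = 6.00² + 2·1·53 = 142 → v = 11.9 m/s
t = (v − v₀)/a = (11.9 − 6.00)/1 = 5.92 s

Phase 2 (decelerating): v₀ = 11.9 m/s, a = -1.9 m/s².
v = v₀ + at = 11.9 + (-1.9)(5) = 2.42 m/s
Δx = v₀t + ½at² = 11.9·5 + 0.5·-1.9·5² = 35.8 m

Phase 3 (accelerating): v₀ = 2.42 m/s, a = 1.4 m/s².
v = v₀ + at → t = (11.5 − 2.42) / 1.4 = 6.49 s
v² = v₀² + 2aΔx → Δx = (11.5² − 2.42²)/(2·1.4) = 45.1 m
Total time = 5.92 + 5.00 + 6.49 = 17.4 s

17.4 s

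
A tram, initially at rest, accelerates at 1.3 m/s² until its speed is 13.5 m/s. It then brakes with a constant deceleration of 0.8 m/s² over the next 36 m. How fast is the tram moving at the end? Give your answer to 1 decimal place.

Phase 1 (accelerating): v₀ = 0 m/s, a = 1.3 m/s².
v = v₀ + at → t = (13.5 − 0) / 1.3 = 10.4 s
v² = v₀² + 2aΔx → Δx = (13.5² − 0²)/(2·1.3) = 70.1 m

Phase 2 (decelerating): v₀ = 13.5 m/s, a = -0.8 m/s².
v² = v₀² + 2aΔx = 13.5² + 2·-0.8·36 = 125 → v = 11.2 m/s
t = (v − v₀)/a = (11.2 − 13.5)/-0.8 = 2.92 s
Final speed = 11.2 m/s

11.2 m/s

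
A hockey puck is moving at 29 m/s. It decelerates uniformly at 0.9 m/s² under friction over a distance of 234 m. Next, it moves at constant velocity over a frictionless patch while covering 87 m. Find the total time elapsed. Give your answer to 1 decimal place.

13.7 s

Phase 1 (decelerating): v₀ = 29.0 m/s, a = -0.9 m/s².
v² = v₀² + 2aΔx = 29.0² + 2·-0.9·234 = 420 → v = 20.5 m/s
t = (v − v₀)/a = (20.5 − 29.0)/-0.9 = 9.46 s

Phase 2 (constant speed): v₀ = 20.5 m/s, a = 0 m/s².
Constant speed: t = d/v = 87/20.5 = 4.25 s
Total time = 9.46 + 4.25 = 13.7 s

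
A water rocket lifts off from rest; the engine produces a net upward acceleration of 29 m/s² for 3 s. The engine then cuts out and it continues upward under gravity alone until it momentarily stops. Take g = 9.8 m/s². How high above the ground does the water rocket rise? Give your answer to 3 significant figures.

Phase 1 (powered ascent): v₀ = 0 m/s, a = 29 m/s².
v = v₀ + at = 0 + (29)(3) = 87.0 m/s
Δx = v₀t + ½at² = 0·3 + 0.5·29·3² = 130 m

Phase 2 (coasting upward): v₀ = 87.0 m/s, a = -9.8 m/s².
v = v₀ + at → t = (0 − 87.0) / -9.8 = 8.88 s
v² = v₀² + 2aΔx → Δx = (0² − 87.0²)/(2·-9.8) = 386 m
Maximum height = 130 + 386 = 517 m

517 m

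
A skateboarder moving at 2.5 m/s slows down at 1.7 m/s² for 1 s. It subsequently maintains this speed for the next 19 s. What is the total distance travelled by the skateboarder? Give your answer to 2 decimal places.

16.85 m

Phase 1 (decelerating): v₀ = 2.50 m/s, a = -1.7 m/s².
v = v₀ + at = 2.50 + (-1.7)(1) = 0.800 m/s
Δx = v₀t + ½at² = 2.50·1 + 0.5·-1.7·1² = 1.65 m

Phase 2 (constant speed): v₀ = 0.800 m/s, a = 0 m/s².
v = v₀ + at = 0.800 + (0)(19) = 0.800 m/s
Δx = v₀t + ½at² = 0.800·19 + 0.5·0·19² = 15.2 m
Total distance = 1.65 + 15.2 = 16.9 m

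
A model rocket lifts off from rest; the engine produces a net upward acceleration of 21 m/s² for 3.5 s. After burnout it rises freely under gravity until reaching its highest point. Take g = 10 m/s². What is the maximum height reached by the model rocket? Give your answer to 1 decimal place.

398.7 m

Phase 1 (powered ascent): v₀ = 0 m/s, a = 21 m/s².
v = v₀ + at = 0 + (21)(3.5) = 73.5 m/s
Δx = v₀t + ½at² = 0·3.5 + 0.5·21·3.5² = 129 m

Phase 2 (coasting upward): v₀ = 73.5 m/s, a = -10 m/s².
v = v₀ + at → t = (0 − 73.5) / -10 = 7.35 s
v² = v₀² + 2aΔx → Δx = (0² − 73.5²)/(2·-10) = 270 m
Maximum height = 129 + 270 = 399 m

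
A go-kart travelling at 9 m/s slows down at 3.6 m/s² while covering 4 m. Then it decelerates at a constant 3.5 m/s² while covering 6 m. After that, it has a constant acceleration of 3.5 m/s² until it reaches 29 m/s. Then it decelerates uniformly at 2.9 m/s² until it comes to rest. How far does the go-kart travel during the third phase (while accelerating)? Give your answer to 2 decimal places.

Phase 1 (decelerating): v₀ = 9.00 m/s, a = -3.6 m/s².
v² = v₀² + 2aΔx = 9.00² + 2·-3.6·4 = 52.2 → v = 7.22 m/s
t = (v − v₀)/a = (7.22 − 9.00)/-3.6 = 0.493 s

Phase 2 (decelerating): v₀ = 7.22 m/s, a = -3.5 m/s².
v² = v₀² + 2aΔx = 7.22² + 2·-3.5·6 = 10.2 → v = 3.19 m/s
t = (v − v₀)/a = (3.19 − 7.22)/-3.5 = 1.15 s

Phase 3 (accelerating): v₀ = 3.19 m/s, a = 3.5 m/s².
v = v₀ + at → t = (29 − 3.19) / 3.5 = 7.37 s
v² = v₀² + 2aΔx → Δx = (29² − 3.19²)/(2·3.5) = 119 m
Distance in phase 3 = 119 m

118.69 m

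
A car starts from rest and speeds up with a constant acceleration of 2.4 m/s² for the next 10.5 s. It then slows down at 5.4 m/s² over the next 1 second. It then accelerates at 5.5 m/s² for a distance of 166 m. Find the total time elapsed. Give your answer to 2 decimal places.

16.46 s

Phase 1 (accelerating): v₀ = 0 m/s, a = 2.4 m/s².
v = v₀ + at = 0 + (2.4)(10.5) = 25.2 m/s
Δx = v₀t + ½at² = 0·10.5 + 0.5·2.4·10.5² = 132 m

Phase 2 (decelerating): v₀ = 25.2 m/s, a = -5.4 m/s².
v = v₀ + at = 25.2 + (-5.4)(1) = 19.8 m/s
Δx = v₀t + ½at² = 25.2·1 + 0.5·-5.4·1² = 22.5 m

Phase 3 (accelerating): v₀ = 19.8 m/s, a = 5.5 m/s².
v² = v₀² + 2aΔx = 19.8² + 2·5.5·166 = 2220 → v = 47.1 m/s
t = (v − v₀)/a = (47.1 − 19.8)/5.5 = 4.96 s
Total time = 10.5 + 1.00 + 4.96 = 16.5 s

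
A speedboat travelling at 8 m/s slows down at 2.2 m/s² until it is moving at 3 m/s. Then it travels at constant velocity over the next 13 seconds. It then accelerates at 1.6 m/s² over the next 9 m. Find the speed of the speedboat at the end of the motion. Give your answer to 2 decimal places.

6.15 m/s

Phase 1 (decelerating): v₀ = 8.00 m/s, a = -2.2 m/s².
v = v₀ + at → t = (3 − 8.00) / -2.2 = 2.27 s
v² = v₀² + 2aΔx → Δx = (3² − 8.00²)/(2·-2.2) = 12.5 m

Phase 2 (constant speed): v₀ = 3.00 m/s, a = 0 m/s².
v = v₀ + at = 3.00 + (0)(13) = 3.00 m/s
Δx = v₀t + ½at² = 3.00·13 + 0.5·0·13² = 39.0 m

Phase 3 (accelerating): v₀ = 3.00 m/s, a = 1.6 m/s².
v² = v₀² + 2aΔx = 3.00² + 2·1.6·9 = 37.8 → v = 6.15 m/s
t = (v − v₀)/a = (6.15 − 3.00)/1.6 = 1.97 s
Final speed = 6.15 m/s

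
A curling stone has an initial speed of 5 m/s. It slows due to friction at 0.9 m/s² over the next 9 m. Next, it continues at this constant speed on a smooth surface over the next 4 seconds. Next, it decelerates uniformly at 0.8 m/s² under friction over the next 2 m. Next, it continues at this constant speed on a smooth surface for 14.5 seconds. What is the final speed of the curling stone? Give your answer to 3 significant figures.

2.37 m/s

Phase 1 (decelerating): v₀ = 5.00 m/s, a = -0.9 m/s².
v² = v₀² + 2aΔx = 5.00² + 2·-0.9·9 = 8.80 → v = 2.97 m/s
t = (v − v₀)/a = (2.97 − 5.00)/-0.9 = 2.26 s

Phase 2 (constant speed): v₀ = 2.97 m/s, a = 0 m/s².
v = v₀ + at = 2.97 + (0)(4) = 2.97 m/s
Δx = v₀t + ½at² = 2.97·4 + 0.5·0·4² = 11.9 m

Phase 3 (decelerating): v₀ = 2.97 m/s, a = -0.8 m/s².
v² = v₀² + 2aΔx = 2.97² + 2·-0.8·2 = 5.60 → v = 2.37 m/s
t = (v − v₀)/a = (2.37 − 2.97)/-0.8 = 0.750 s

Phase 4 (constant speed): v₀ = 2.37 m/s, a = 0 m/s².
v = v₀ + at = 2.37 + (0)(14.5) = 2.37 m/s
Δx = v₀t + ½at² = 2.37·14.5 + 0.5·0·14.5² = 34.3 m
Final speed = 2.37 m/s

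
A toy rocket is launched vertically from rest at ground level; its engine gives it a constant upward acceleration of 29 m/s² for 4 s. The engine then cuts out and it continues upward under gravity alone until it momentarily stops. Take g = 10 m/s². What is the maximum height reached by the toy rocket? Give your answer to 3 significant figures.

905 m

Phase 1 (powered ascent): v₀ = 0 m/s, a = 29 m/s².
v = v₀ + at = 0 + (29)(4) = 116 m/s
Δx = v₀t + ½at² = 0·4 + 0.5·29·4² = 232 m

Phase 2 (coasting upward): v₀ = 116 m/s, a = -10 m/s².
v = v₀ + at → t = (0 − 116) / -10 = 11.6 s
v² = v₀² + 2aΔx → Δx = (0² − 116²)/(2·-10) = 673 m
Maximum height = 232 + 673 = 905 m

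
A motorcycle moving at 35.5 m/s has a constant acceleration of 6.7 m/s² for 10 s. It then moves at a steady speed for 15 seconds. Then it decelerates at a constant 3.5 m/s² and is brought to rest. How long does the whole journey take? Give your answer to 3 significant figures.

54.3 s

Phase 1 (accelerating): v₀ = 35.5 m/s, a = 6.7 m/s².
v = v₀ + at = 35.5 + (6.7)(10) = 102 m/s
Δx = v₀t + ½at² = 35.5·10 + 0.5·6.7·10² = 690 m

Phase 2 (constant speed): v₀ = 102 m/s, a = 0 m/s².
v = v₀ + at = 102 + (0)(15) = 102 m/s
Δx = v₀t + ½at² = 102·15 + 0.5·0·15² = 1540 m

Phase 3 (decelerating): v₀ = 102 m/s, a = -3.5 m/s².
v = v₀ + at → t = (0 − 102) / -3.5 = 29.3 s
v² = v₀² + 2aΔx → Δx = (0² − 102²)/(2·-3.5) = 1500 m
Total time = 10.0 + 15.0 + 29.3 = 54.3 s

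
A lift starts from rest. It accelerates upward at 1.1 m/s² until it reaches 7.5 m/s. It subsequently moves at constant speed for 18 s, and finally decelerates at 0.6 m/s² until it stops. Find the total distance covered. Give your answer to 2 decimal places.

207.44 m

Phase 1 (accelerating): v₀ = 0 m/s, a = 1.1 m/s².
v = v₀ + at → t = (7.5 − 0) / 1.1 = 6.82 s
v² = v₀² + 2aΔx → Δx = (7.5² − 0²)/(2·1.1) = 25.6 m

Phase 2 (constant speed): v₀ = 7.50 m/s, a = 0 m/s².
v = v₀ + at = 7.50 + (0)(18) = 7.50 m/s
Δx = v₀t + ½at² = 7.50·18 + 0.5·0·18² = 135 m

Phase 3 (decelerating): v₀ = 7.50 m/s, a = -0.6 m/s².
v = v₀ + at → t = (0 − 7.50) / -0.6 = 12.5 s
v² = v₀² + 2aΔx → Δx = (0² − 7.50²)/(2·-0.6) = 46.9 m
Total distance = 25.6 + 135 + 46.9 = 207 m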